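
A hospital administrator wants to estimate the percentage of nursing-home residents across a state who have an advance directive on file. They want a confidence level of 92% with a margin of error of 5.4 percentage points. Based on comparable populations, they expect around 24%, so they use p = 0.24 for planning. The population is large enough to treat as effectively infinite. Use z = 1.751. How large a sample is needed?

With p = 0.24, p(1−p) = 0.1824.
n = z²·p(1−p)/E² = 1.751² × 0.1824 / 0.054² = 3.0660 × 0.1824 / 0.002916 ≈ 191.78.
Rounding up gives n = 192.

192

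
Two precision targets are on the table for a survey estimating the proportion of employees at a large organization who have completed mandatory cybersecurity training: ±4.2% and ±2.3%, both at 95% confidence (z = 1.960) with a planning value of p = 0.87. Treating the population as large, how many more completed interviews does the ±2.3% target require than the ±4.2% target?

At ±4.2%: n = 1.960² × 0.1131 / 0.042² ≈ 246.31 → 247.
At ±2.3%: n = 1.960² × 0.1131 / 0.023² ≈ 821.33 → 822.
Additional respondents: 822 − 247 = 575.

575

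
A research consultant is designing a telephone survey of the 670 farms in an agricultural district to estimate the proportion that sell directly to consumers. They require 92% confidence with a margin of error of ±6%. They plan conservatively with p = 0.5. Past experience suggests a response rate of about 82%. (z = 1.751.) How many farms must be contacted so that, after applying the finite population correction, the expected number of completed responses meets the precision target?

Completed interviews needed (unadjusted): n₀ = 1.751² × 0.2500 / 0.060² ≈ 212.92 → 213.
FPC for N = 670: n = 213 / (1 + 212/670) = 213 / 1.3164 ≈ 161.80 → 162.
At an 82% response rate, contacts needed = 162 / 0.82 ≈ 197.56 → 198.

198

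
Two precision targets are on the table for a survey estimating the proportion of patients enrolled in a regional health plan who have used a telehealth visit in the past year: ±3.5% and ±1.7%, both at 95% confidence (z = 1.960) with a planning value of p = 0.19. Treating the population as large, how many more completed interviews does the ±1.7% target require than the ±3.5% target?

1563

At ±3.5%: n = 1.960² × 0.1539 / 0.035² ≈ 482.63 → 483.
At ±1.7%: n = 1.960² × 0.1539 / 0.017² ≈ 2045.75 → 2046.
Additional respondents: 2046 − 483 = 1563.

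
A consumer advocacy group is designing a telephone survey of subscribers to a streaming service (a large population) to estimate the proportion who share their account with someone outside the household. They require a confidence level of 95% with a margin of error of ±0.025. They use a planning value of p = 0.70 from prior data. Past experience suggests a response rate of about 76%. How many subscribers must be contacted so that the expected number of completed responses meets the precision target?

For 95% confidence, z = 1.96.
Completed interviews needed: n₀ = 1.96² × 0.2100 / 0.025² ≈ 1290.78 → 1291.
At a 76% response rate, contacts needed = 1291 / 0.76 ≈ 1698.68 → 1699.

1699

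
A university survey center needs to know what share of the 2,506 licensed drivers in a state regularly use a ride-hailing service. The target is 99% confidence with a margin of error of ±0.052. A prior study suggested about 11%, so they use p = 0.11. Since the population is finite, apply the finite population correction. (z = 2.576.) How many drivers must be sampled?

220

Unadjusted: n₀ = 2.576² × 0.11 × 0.89 / 0.052² ≈ 240.25, so n₀ = 241.
Finite population correction with N = 2,506: n = n₀ / (1 + (n₀−1)/N) = 241 / (1 + 240/2506) = 241 / 1.0958 ≈ 219.94.
Rounding up, n = 220.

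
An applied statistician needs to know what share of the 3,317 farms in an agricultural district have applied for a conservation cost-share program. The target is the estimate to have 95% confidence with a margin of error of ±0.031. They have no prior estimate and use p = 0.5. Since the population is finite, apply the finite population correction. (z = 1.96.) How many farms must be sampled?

769

Unadjusted: n₀ = 1.96² × 0.50 × 0.50 / 0.031² ≈ 999.38, so n₀ = 1000.
Finite population correction with N = 3,317: n = n₀ / (1 + (n₀−1)/N) = 1000 / (1 + 999/3317) = 1000 / 1.3012 ≈ 768.54.
Rounding up, n = 769.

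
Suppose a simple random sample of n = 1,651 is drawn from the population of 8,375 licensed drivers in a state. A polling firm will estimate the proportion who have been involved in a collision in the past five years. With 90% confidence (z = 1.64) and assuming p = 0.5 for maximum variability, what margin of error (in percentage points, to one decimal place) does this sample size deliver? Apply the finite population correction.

1.8

Finite-population factor: (N−n)/(N−1) = (8375−1651)/(8375−1) = 0.8030.
SE(p̂) = √[p(1−p)/n · (N−n)/(N−1)] = √[0.2500/1651 × 0.8030] = 0.01103.
E = z × SE = 1.64 × 0.01103 = 0.01808 ≈ 1.8 percentage points.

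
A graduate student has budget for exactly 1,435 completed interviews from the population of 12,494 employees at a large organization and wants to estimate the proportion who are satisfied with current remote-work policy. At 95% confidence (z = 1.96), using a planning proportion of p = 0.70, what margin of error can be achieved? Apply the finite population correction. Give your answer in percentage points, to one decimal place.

Finite-population factor: (N−n)/(N−1) = (12494−1435)/(12494−1) = 0.8852.
SE(p̂) = √[p(1−p)/n · (N−n)/(N−1)] = √[0.2100/1435 × 0.8852] = 0.01138.
E = z × SE = 1.96 × 0.01138 = 0.02231 ≈ 2.2 percentage points.

2.2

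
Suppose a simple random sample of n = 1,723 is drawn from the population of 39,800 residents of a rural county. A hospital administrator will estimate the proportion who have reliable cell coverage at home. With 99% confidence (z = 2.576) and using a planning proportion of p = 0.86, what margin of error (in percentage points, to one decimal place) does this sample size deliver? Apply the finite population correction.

2.1

Finite-population factor: (N−n)/(N−1) = (39800−1723)/(39800−1) = 0.9567.
SE(p̂) = √[p(1−p)/n · (N−n)/(N−1)] = √[0.1204/1723 × 0.9567] = 0.00818.
E = z × SE = 2.576 × 0.00818 = 0.02106 ≈ 2.1 percentage points.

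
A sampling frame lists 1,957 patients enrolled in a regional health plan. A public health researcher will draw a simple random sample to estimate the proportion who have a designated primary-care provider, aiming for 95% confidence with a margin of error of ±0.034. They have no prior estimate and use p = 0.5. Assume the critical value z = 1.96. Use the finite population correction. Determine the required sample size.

Unadjusted: n₀ = 1.96² × 0.50 × 0.50 / 0.034² ≈ 830.80, so n₀ = 831.
Finite population correction with N = 1,957: n = n₀ / (1 + (n₀−1)/N) = 831 / (1 + 830/1957) = 831 / 1.4241 ≈ 583.52.
Rounding up, n = 584.

584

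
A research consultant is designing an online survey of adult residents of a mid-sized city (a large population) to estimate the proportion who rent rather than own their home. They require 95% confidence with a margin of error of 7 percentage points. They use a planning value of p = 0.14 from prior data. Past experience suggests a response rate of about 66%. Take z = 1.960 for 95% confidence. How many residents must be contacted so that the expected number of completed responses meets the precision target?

144

Completed interviews needed: n₀ = 1.960² × 0.1204 / 0.070² ≈ 94.39 → 95.
At a 66% response rate, contacts needed = 95 / 0.66 ≈ 143.94 → 144.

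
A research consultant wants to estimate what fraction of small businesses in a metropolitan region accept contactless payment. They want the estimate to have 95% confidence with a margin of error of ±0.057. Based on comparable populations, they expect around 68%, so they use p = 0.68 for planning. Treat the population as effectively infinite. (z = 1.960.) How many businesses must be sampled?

With p = 0.68, p(1−p) = 0.2176.
n = z²·p(1−p)/E² = 1.960² × 0.2176 / 0.057² = 3.8416 × 0.2176 / 0.003249 ≈ 257.29.
Rounding up gives n = 258.

258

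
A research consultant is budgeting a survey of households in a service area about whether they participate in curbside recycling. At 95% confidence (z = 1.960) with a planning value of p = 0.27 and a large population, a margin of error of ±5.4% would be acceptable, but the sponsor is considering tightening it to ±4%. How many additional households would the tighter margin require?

At ±5.4%: n = 1.960² × 0.1971 / 0.054² ≈ 259.66 → 260.
At ±4%: n = 1.960² × 0.1971 / 0.040² ≈ 473.24 → 474.
Additional respondents: 474 − 260 = 214.

214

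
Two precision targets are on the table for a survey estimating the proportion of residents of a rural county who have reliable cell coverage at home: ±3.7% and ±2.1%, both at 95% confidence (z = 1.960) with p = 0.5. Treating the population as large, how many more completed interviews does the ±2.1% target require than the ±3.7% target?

1476

At ±3.7%: n = 1.960² × 0.2500 / 0.037² ≈ 701.53 → 702.
At ±2.1%: n = 1.960² × 0.2500 / 0.021² ≈ 2177.78 → 2178.
Additional respondents: 2178 − 702 = 1476.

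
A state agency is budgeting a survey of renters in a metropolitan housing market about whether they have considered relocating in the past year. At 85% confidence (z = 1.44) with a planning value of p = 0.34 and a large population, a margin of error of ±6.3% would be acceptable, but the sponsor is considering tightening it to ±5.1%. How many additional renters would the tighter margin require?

At ±6.3%: n = 1.44² × 0.2244 / 0.063² ≈ 117.24 → 118.
At ±5.1%: n = 1.44² × 0.2244 / 0.051² ≈ 178.90 → 179.
Additional respondents: 179 − 118 = 61.

61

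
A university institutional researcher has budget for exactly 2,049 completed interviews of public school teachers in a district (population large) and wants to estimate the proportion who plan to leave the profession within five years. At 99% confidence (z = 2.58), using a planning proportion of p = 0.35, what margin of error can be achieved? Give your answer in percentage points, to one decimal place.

SE(p̂) = √[p(1−p)/n] = √[0.2275/2049] = 0.01054.
E = z × SE = 2.58 × 0.01054 = 0.02719, or 2.7 percentage points.

2.7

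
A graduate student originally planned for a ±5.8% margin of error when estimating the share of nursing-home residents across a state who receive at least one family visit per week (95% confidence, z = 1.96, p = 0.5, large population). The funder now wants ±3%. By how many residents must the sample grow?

At ±5.8%: n = 1.96² × 0.2500 / 0.058² ≈ 285.49 → 286.
At ±3%: n = 1.96² × 0.2500 / 0.030² ≈ 1067.11 → 1068.
Additional respondents: 1068 − 286 = 782.

782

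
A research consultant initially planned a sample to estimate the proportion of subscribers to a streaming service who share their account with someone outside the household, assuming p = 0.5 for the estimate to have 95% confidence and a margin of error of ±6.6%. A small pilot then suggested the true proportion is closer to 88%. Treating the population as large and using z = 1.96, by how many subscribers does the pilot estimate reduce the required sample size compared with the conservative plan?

Conservative (p = 0.5): n = 1.96² × 0.25 / 0.066² ≈ 220.48 → 221.
Using p = 0.88: p(1−p) = 0.1056, so n = 1.96² × 0.1056 / 0.066² ≈ 93.13 → 94.
Reduction: 221 − 94 = 127.

127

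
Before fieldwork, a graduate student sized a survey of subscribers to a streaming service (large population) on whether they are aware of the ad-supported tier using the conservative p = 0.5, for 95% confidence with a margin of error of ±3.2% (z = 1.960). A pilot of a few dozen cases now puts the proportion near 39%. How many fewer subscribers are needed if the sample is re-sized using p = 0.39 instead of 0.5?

Conservative (p = 0.5): n = 1.960² × 0.25 / 0.032² ≈ 937.89 → 938.
Using p = 0.39: p(1−p) = 0.2379, so n = 1.960² × 0.2379 / 0.032² ≈ 892.50 → 893.
Reduction: 938 − 893 = 45.

45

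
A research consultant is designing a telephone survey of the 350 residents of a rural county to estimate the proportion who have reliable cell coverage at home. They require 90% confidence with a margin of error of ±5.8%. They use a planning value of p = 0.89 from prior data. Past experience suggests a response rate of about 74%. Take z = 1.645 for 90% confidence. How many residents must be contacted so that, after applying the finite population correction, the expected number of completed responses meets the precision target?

88

Completed interviews needed (unadjusted): n₀ = 1.645² × 0.0979 / 0.058² ≈ 78.75 → 79.
FPC for N = 350: n = 79 / (1 + 78/350) = 79 / 1.2229 ≈ 64.60 → 65.
At a 74% response rate, contacts needed = 65 / 0.74 ≈ 87.84 → 88.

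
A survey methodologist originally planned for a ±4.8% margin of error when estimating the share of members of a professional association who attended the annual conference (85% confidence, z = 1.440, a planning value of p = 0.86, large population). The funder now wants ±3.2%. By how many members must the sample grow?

135

At ±4.8%: n = 1.440² × 0.1204 / 0.048² ≈ 108.36 → 109.
At ±3.2%: n = 1.440² × 0.1204 / 0.032² ≈ 243.81 → 244.
Additional respondents: 244 − 109 = 135.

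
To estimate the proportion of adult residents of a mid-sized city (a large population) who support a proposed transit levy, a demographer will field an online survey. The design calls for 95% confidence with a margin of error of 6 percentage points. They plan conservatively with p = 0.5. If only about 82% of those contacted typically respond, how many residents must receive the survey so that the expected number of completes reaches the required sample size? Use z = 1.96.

Completed interviews needed: n₀ = 1.96² × 0.2500 / 0.060² ≈ 266.78 → 267.
At an 82% response rate, contacts needed = 267 / 0.82 ≈ 325.61 → 326.

326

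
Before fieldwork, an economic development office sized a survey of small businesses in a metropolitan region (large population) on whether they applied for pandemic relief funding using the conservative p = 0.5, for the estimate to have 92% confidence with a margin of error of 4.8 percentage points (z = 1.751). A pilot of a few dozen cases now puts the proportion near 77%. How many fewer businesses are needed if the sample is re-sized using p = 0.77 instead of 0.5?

Conservative (p = 0.5): n = 1.751² × 0.25 / 0.048² ≈ 332.68 → 333.
Using p = 0.77: p(1−p) = 0.1771, so n = 1.751² × 0.1771 / 0.048² ≈ 235.67 → 236.
Reduction: 333 − 236 = 97.

97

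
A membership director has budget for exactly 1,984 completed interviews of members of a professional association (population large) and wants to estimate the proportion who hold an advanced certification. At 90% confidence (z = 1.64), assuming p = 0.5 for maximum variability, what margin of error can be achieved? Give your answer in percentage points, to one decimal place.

SE(p̂) = √[p(1−p)/n] = √[0.2500/1984] = 0.01123.
E = z × SE = 1.64 × 0.01123 = 0.01841, or 1.8 percentage points.

1.8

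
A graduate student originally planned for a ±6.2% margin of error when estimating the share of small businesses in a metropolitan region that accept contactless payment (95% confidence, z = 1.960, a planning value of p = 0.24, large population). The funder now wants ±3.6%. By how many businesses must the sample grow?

At ±6.2%: n = 1.960² × 0.1824 / 0.062² ≈ 182.29 → 183.
At ±3.6%: n = 1.960² × 0.1824 / 0.036² ≈ 540.67 → 541.
Additional respondents: 541 − 183 = 358.

358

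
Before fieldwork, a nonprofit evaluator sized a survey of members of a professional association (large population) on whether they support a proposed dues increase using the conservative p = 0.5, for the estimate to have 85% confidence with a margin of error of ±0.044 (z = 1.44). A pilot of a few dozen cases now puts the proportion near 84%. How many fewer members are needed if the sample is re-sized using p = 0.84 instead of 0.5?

124

Conservative (p = 0.5): n = 1.44² × 0.25 / 0.044² ≈ 267.77 → 268.
Using p = 0.84: p(1−p) = 0.1344, so n = 1.44² × 0.1344 / 0.044² ≈ 143.95 → 144.
Reduction: 268 − 144 = 124.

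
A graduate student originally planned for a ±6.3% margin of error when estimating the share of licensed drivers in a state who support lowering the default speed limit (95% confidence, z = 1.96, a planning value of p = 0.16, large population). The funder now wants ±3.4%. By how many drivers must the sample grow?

At ±6.3%: n = 1.96² × 0.1344 / 0.063² ≈ 130.09 → 131.
At ±3.4%: n = 1.96² × 0.1344 / 0.034² ≈ 446.64 → 447.
Additional respondents: 447 − 131 = 316.

316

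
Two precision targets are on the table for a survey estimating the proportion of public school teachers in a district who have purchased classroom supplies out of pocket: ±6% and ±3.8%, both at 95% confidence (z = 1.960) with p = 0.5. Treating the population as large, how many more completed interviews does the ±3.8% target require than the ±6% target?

At ±6%: n = 1.960² × 0.2500 / 0.060² ≈ 266.78 → 267.
At ±3.8%: n = 1.960² × 0.2500 / 0.038² ≈ 665.10 → 666.
Additional respondents: 666 − 267 = 399.

399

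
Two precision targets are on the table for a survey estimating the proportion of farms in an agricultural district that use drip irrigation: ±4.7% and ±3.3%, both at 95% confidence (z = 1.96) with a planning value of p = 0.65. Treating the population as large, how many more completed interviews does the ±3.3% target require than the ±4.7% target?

At ±4.7%: n = 1.96² × 0.2275 / 0.047² ≈ 395.64 → 396.
At ±3.3%: n = 1.96² × 0.2275 / 0.033² ≈ 802.54 → 803.
Additional respondents: 803 − 396 = 407.

407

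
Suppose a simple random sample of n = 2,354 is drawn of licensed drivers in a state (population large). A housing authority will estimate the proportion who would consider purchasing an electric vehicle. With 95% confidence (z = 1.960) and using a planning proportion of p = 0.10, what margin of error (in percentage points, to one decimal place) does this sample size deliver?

1.2

SE(p̂) = √[p(1−p)/n] = √[0.0900/2354] = 0.00618.
E = z × SE = 1.960 × 0.00618 = 0.01212, or 1.2 percentage points.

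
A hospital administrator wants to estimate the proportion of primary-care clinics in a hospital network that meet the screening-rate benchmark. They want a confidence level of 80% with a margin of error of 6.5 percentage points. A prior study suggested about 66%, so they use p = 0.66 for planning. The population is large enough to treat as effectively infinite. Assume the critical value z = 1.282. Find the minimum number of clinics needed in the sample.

88

With p = 0.66, p(1−p) = 0.2244.
n = z²·p(1−p)/E² = 1.282² × 0.2244 / 0.065² = 1.6435 × 0.2244 / 0.004225 ≈ 87.29.
Rounding up gives n = 88.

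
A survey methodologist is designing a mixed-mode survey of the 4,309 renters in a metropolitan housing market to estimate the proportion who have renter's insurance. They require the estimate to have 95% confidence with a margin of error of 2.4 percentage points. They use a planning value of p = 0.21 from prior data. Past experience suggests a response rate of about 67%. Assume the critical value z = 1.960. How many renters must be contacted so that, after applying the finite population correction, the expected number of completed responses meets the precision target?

1315

Completed interviews needed (unadjusted): n₀ = 1.960² × 0.1659 / 0.024² ≈ 1106.46 → 1107.
FPC for N = 4,309: n = 1107 / (1 + 1106/4309) = 1107 / 1.2567 ≈ 880.90 → 881.
At a 67% response rate, contacts needed = 881 / 0.67 ≈ 1314.93 → 1315.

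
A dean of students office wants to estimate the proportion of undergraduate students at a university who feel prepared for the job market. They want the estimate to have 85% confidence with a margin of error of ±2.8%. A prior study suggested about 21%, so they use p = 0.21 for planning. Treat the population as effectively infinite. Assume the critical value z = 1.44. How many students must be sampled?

With p = 0.21, p(1−p) = 0.1659.
n = z²·p(1−p)/E² = 1.44² × 0.1659 / 0.028² = 2.0736 × 0.1659 / 0.000784 ≈ 438.79.
Rounding up gives n = 439.

439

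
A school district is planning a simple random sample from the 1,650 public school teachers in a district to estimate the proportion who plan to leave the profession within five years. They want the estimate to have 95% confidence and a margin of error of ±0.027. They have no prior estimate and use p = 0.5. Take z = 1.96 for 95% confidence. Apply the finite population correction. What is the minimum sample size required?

Unadjusted: n₀ = 1.96² × 0.50 × 0.50 / 0.027² ≈ 1317.42, so n₀ = 1318.
Finite population correction with N = 1,650: n = n₀ / (1 + (n₀−1)/N) = 1318 / (1 + 1317/1650) = 1318 / 1.7982 ≈ 732.96.
Rounding up, n = 733.

733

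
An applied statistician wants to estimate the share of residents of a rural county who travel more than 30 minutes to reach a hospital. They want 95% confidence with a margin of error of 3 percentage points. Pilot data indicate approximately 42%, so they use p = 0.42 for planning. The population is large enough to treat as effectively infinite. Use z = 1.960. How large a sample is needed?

1040

With p = 0.42, p(1−p) = 0.2436.
n = z²·p(1−p)/E² = 1.960² × 0.2436 / 0.030² = 3.8416 × 0.2436 / 0.000900 ≈ 1039.79.
Rounding up gives n = 1040.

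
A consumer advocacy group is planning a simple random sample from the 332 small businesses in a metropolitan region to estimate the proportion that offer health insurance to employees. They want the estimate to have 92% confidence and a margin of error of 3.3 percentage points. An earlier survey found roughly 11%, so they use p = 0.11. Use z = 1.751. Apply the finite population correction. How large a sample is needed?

151

Unadjusted: n₀ = 1.751² × 0.11 × 0.89 / 0.033² ≈ 275.63, so n₀ = 276.
Finite population correction with N = 332: n = n₀ / (1 + (n₀−1)/N) = 276 / (1 + 275/332) = 276 / 1.8283 ≈ 150.96.
Rounding up, n = 151.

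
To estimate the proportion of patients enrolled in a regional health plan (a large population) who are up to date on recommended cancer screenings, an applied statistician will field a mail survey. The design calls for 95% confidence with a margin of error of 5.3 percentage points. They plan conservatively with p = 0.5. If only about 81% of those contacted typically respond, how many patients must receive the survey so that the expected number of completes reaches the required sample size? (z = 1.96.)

423

Completed interviews needed: n₀ = 1.96² × 0.2500 / 0.053² ≈ 341.90 → 342.
At an 81% response rate, contacts needed = 342 / 0.81 ≈ 422.22 → 423.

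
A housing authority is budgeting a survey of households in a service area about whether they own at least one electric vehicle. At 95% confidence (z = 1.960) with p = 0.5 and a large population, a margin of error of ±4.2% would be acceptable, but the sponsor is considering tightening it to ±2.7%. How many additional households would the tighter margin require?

773

At ±4.2%: n = 1.960² × 0.2500 / 0.042² ≈ 544.44 → 545.
At ±2.7%: n = 1.960² × 0.2500 / 0.027² ≈ 1317.42 → 1318.
Additional respondents: 1318 − 545 = 773.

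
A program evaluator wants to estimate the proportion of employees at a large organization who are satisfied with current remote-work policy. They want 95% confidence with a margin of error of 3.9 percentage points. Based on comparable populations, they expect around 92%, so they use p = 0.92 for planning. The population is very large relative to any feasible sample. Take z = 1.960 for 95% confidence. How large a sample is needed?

186

With p = 0.92, p(1−p) = 0.0736.
n = z²·p(1−p)/E² = 1.960² × 0.0736 / 0.039² = 3.8416 × 0.0736 / 0.001521 ≈ 185.89.
Rounding up gives n = 186.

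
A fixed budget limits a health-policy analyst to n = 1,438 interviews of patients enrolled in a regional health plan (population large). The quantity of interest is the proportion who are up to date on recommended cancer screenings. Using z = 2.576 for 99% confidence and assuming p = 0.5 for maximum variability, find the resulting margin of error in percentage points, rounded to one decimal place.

SE(p̂) = √[p(1−p)/n] = √[0.2500/1438] = 0.01319.
E = z × SE = 2.576 × 0.01319 = 0.03397, or 3.4 percentage points.

3.4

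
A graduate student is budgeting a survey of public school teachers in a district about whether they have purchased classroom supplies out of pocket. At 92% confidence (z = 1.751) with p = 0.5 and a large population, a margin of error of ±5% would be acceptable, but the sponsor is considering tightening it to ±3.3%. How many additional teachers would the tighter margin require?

At ±5%: n = 1.751² × 0.2500 / 0.050² ≈ 306.60 → 307.
At ±3.3%: n = 1.751² × 0.2500 / 0.033² ≈ 703.86 → 704.
Additional respondents: 704 − 307 = 397.

397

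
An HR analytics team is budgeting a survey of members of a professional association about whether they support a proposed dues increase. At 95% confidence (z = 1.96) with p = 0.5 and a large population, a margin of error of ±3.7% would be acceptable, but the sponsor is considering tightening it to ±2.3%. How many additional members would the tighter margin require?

At ±3.7%: n = 1.96² × 0.2500 / 0.037² ≈ 701.53 → 702.
At ±2.3%: n = 1.96² × 0.2500 / 0.023² ≈ 1815.50 → 1816.
Additional respondents: 1816 − 702 = 1114.

1114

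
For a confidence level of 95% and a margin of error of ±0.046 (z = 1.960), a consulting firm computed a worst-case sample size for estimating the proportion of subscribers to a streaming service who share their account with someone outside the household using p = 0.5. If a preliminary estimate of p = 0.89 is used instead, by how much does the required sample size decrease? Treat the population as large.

Conservative (p = 0.5): n = 1.960² × 0.25 / 0.046² ≈ 453.88 → 454.
Using p = 0.89: p(1−p) = 0.0979, so n = 1.960² × 0.0979 / 0.046² ≈ 177.74 → 178.
Reduction: 454 − 178 = 276.

276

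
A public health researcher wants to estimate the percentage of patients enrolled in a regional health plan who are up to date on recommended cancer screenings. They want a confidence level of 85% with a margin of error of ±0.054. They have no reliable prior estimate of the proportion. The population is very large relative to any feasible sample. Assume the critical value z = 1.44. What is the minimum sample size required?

With no prior estimate, use p = 0.5, giving p(1−p) = 0.25.
n = z²·p(1−p)/E² = 1.44² × 0.2500 / 0.054² = 2.0736 × 0.2500 / 0.002916 ≈ 177.78.
Rounding up gives n = 178.

178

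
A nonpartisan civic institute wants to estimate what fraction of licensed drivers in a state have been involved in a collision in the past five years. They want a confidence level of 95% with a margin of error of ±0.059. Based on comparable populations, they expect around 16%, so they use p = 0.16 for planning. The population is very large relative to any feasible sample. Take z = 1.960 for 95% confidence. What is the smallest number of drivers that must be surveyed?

149

With p = 0.16, p(1−p) = 0.1344.
n = z²·p(1−p)/E² = 1.960² × 0.1344 / 0.059² = 3.8416 × 0.1344 / 0.003481 ≈ 148.32.
Rounding up gives n = 149.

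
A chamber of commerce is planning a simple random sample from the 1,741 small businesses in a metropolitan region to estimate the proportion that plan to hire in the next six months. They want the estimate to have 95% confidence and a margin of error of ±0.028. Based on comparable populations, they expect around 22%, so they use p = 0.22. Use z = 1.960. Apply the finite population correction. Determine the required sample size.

568

Unadjusted: n₀ = 1.960² × 0.22 × 0.78 / 0.028² ≈ 840.84, so n₀ = 841.
Finite population correction with N = 1,741: n = n₀ / (1 + (n₀−1)/N) = 841 / (1 + 840/1741) = 841 / 1.4825 ≈ 567.29.
Rounding up, n = 568.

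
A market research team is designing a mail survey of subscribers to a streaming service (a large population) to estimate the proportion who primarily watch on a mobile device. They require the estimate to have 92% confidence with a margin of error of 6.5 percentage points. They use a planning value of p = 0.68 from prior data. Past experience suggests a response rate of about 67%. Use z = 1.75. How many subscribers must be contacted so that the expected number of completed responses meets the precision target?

236

Completed interviews needed: n₀ = 1.75² × 0.2176 / 0.065² ≈ 157.73 → 158.
At a 67% response rate, contacts needed = 158 / 0.67 ≈ 235.82 → 236.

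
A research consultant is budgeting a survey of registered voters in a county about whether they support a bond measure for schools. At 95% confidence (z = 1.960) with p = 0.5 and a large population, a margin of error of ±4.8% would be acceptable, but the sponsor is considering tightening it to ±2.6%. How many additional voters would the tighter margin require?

1004

At ±4.8%: n = 1.960² × 0.2500 / 0.048² ≈ 416.84 → 417.
At ±2.6%: n = 1.960² × 0.2500 / 0.026² ≈ 1420.71 → 1421.
Additional respondents: 1421 − 417 = 1004.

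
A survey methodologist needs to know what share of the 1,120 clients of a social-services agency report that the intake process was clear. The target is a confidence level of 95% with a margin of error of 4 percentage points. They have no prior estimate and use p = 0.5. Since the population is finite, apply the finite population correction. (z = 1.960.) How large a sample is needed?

392

Unadjusted: n₀ = 1.960² × 0.50 × 0.50 / 0.040² ≈ 600.25, so n₀ = 601.
Finite population correction with N = 1,120: n = n₀ / (1 + (n₀−1)/N) = 601 / (1 + 600/1120) = 601 / 1.5357 ≈ 391.35.
Rounding up, n = 392.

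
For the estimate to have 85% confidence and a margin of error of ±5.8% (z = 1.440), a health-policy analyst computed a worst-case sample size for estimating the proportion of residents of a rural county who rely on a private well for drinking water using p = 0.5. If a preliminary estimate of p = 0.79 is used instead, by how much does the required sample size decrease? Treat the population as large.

Conservative (p = 0.5): n = 1.440² × 0.25 / 0.058² ≈ 154.10 → 155.
Using p = 0.79: p(1−p) = 0.1659, so n = 1.440² × 0.1659 / 0.058² ≈ 102.26 → 103.
Reduction: 155 − 103 = 52.

52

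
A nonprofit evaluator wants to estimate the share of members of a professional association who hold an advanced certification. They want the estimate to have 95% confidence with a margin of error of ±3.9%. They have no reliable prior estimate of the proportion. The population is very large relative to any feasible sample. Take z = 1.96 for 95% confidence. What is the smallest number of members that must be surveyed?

With no prior estimate, use p = 0.5, giving p(1−p) = 0.25.
n = z²·p(1−p)/E² = 1.96² × 0.2500 / 0.039² = 3.8416 × 0.2500 / 0.001521 ≈ 631.43.
Rounding up gives n = 632.

632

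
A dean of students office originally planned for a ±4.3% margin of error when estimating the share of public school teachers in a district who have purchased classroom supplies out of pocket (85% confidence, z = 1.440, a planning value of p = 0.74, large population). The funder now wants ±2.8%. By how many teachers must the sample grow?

At ±4.3%: n = 1.440² × 0.1924 / 0.043² ≈ 215.77 → 216.
At ±2.8%: n = 1.440² × 0.1924 / 0.028² ≈ 508.88 → 509.
Additional respondents: 509 − 216 = 293.

293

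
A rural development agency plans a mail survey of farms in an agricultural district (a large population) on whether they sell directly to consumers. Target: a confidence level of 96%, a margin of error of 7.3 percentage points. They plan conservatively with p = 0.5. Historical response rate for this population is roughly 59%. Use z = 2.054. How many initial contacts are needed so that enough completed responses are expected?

Completed interviews needed: n₀ = 2.054² × 0.2500 / 0.073² ≈ 197.92 → 198.
At a 59% response rate, contacts needed = 198 / 0.59 ≈ 335.59 → 336.

336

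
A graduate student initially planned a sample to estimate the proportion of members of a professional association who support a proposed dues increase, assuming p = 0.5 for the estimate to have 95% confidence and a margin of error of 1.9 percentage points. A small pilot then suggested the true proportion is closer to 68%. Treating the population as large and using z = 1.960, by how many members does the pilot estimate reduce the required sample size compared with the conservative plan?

345

Conservative (p = 0.5): n = 1.960² × 0.25 / 0.019² ≈ 2660.39 → 2661.
Using p = 0.68: p(1−p) = 0.2176, so n = 1.960² × 0.2176 / 0.019² ≈ 2315.60 → 2316.
Reduction: 2661 − 2316 = 345.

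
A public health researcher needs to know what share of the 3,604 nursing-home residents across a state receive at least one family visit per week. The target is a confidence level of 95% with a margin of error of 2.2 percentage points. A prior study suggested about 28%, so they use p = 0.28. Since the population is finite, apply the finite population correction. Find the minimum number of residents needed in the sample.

1109

For 95% confidence, z = 1.96.
Unadjusted: n₀ = 1.96² × 0.28 × 0.72 / 0.022² ≈ 1600.14, so n₀ = 1601.
Finite population correction with N = 3,604: n = n₀ / (1 + (n₀−1)/N) = 1601 / (1 + 1600/3604) = 1601 / 1.4440 ≈ 1108.76.
Rounding up, n = 1109.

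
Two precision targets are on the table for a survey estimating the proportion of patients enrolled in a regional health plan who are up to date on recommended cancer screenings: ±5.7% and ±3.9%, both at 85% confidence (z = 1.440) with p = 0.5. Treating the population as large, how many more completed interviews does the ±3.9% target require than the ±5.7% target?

181

At ±5.7%: n = 1.440² × 0.2500 / 0.057² ≈ 159.56 → 160.
At ±3.9%: n = 1.440² × 0.2500 / 0.039² ≈ 340.83 → 341.
Additional respondents: 341 − 160 = 181.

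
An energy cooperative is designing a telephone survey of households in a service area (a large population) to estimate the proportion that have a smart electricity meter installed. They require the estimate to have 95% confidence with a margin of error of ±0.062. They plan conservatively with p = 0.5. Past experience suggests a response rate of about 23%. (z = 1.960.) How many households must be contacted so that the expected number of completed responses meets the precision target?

Completed interviews needed: n₀ = 1.960² × 0.2500 / 0.062² ≈ 249.84 → 250.
At a 23% response rate, contacts needed = 250 / 0.23 ≈ 1086.96 → 1087.

1087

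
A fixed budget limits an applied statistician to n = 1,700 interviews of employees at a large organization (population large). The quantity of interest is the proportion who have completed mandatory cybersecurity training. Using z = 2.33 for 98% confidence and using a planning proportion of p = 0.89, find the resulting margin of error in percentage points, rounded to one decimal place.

1.8

SE(p̂) = √[p(1−p)/n] = √[0.0979/1700] = 0.00759.
E = z × SE = 2.33 × 0.00759 = 0.01768, or 1.8 percentage points.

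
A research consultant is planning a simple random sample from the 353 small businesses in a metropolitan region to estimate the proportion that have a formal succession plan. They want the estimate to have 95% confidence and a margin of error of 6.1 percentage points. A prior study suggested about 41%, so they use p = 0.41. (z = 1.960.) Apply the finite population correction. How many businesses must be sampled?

Unadjusted: n₀ = 1.960² × 0.41 × 0.59 / 0.061² ≈ 249.74, so n₀ = 250.
Finite population correction with N = 353: n = n₀ / (1 + (n₀−1)/N) = 250 / (1 + 249/353) = 250 / 1.7054 ≈ 146.59.
Rounding up, n = 147.

147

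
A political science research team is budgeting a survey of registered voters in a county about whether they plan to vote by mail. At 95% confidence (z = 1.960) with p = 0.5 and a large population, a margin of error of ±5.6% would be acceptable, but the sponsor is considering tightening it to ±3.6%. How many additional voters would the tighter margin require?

At ±5.6%: n = 1.960² × 0.2500 / 0.056² ≈ 306.25 → 307.
At ±3.6%: n = 1.960² × 0.2500 / 0.036² ≈ 741.05 → 742.
Additional respondents: 742 − 307 = 435.

435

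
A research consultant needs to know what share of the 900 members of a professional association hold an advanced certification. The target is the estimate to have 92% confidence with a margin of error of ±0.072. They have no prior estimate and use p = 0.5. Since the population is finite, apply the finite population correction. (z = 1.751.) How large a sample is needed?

Unadjusted: n₀ = 1.751² × 0.50 × 0.50 / 0.072² ≈ 147.86, so n₀ = 148.
Finite population correction with N = 900: n = n₀ / (1 + (n₀−1)/N) = 148 / (1 + 147/900) = 148 / 1.1633 ≈ 127.22.
Rounding up, n = 128.

128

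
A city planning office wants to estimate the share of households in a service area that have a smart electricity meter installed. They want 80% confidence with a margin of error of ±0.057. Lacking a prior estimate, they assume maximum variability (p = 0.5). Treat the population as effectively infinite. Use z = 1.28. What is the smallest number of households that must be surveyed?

With p = 0.5, p(1−p) = 0.25.
n = z²·p(1−p)/E² = 1.28² × 0.2500 / 0.057² = 1.6384 × 0.2500 / 0.003249 ≈ 126.07.
Rounding up gives n = 127.

127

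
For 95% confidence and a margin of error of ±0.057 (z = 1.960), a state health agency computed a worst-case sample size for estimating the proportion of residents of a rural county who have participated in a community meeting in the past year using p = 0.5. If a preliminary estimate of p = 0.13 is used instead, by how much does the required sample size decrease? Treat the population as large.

162

Conservative (p = 0.5): n = 1.960² × 0.25 / 0.057² ≈ 295.60 → 296.
Using p = 0.13: p(1−p) = 0.1131, so n = 1.960² × 0.1131 / 0.057² ≈ 133.73 → 134.
Reduction: 296 − 134 = 162.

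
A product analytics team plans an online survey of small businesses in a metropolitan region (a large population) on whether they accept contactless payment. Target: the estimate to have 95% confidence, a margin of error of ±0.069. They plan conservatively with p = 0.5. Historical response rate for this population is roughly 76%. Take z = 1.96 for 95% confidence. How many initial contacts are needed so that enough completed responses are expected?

Completed interviews needed: n₀ = 1.96² × 0.2500 / 0.069² ≈ 201.72 → 202.
At a 76% response rate, contacts needed = 202 / 0.76 ≈ 265.79 → 266.

266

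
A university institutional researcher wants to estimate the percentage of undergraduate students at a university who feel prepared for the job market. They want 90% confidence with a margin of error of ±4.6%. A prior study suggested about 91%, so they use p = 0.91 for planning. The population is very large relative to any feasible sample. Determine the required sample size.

For 90% confidence, z = 1.645.
With p = 0.91, p(1−p) = 0.0819.
n = z²·p(1−p)/E² = 1.645² × 0.0819 / 0.046² = 2.7060 × 0.0819 / 0.002116 ≈ 104.74.
Rounding up gives n = 105.

105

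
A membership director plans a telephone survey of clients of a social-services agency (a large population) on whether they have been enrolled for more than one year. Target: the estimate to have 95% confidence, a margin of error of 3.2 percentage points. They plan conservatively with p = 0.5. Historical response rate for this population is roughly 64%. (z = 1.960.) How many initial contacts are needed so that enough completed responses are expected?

Completed interviews needed: n₀ = 1.960² × 0.2500 / 0.032² ≈ 937.89 → 938.
At a 64% response rate, contacts needed = 938 / 0.64 ≈ 1465.62 → 1466.

1466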